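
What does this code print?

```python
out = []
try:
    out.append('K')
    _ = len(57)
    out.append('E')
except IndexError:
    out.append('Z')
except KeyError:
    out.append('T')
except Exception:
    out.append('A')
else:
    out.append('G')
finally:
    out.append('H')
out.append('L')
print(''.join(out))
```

Execution trace: 'K' (try body) → 'A' (except Exception) → 'H' (finally) → 'L' (after the try/except). Output: KAHL

Answer: KAHL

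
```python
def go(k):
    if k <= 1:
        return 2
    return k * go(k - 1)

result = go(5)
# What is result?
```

go(5) = 5 * 4 * 3 * 2 * 2 = 240

Answer: 240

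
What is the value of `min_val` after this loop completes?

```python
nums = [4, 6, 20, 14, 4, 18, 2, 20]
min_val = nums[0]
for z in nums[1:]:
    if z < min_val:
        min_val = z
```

Minimum of [4, 6, 20, 14, 4, 18, 2, 20]
`min_val` takes the values: 4 → 2

Answer: 2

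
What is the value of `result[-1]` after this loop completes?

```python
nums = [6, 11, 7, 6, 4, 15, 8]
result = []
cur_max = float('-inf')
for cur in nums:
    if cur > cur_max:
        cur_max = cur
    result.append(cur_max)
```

Running max ends at 15
`result` takes the values: [] → [6] → [6, 11] → [6, 11, 11] → [6, 11, 11, 11] → [6, 11, 11, 11, 11] → [6, 11, 11, 11, 11, 15] → [6, 11, 11, 11, 11, 15, 15]
So `result[-1]` = 15

Answer: 15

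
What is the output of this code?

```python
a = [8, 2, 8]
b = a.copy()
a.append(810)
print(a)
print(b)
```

Key concept: list.copy() creates independent copy.
Step by step:
`a = [8, 2, 8]` → a = [8, 2, 8]
`b = a.copy()` → b = [8, 2, 8]
`a.append(810)` → a = [8, 2, 8, 810]
`print(a)` → prints [8, 2, 8, 810]
`print(b)` → prints [8, 2, 8]

Answer:
[8, 2, 8, 810]
[8, 2, 8]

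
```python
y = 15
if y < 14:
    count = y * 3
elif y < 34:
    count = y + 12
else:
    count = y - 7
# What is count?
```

Trace:
`y = 15` → y = 15
`if y < 14: ...` → y < 14 is False, y < 34 is True → count = 27
So count = 27

Answer: 27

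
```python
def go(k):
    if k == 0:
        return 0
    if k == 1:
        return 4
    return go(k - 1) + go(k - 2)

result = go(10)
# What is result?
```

Build up from base cases: go(0)=0, go(1)=4, go(2)=4, go(3)=8, go(4)=12, go(5)=20, go(6)=32, ..., go(10)=220

Answer: 220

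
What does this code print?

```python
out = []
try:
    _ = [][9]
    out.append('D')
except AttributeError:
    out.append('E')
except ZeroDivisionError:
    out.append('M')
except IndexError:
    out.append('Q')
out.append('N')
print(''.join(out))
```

Execution trace: 'Q' (except IndexError) → 'N' (after the try/except). Output: QN

Answer: QN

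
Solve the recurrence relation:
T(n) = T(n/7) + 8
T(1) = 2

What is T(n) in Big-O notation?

Each step divides n by 7 and adds 8. After log_7(n) steps we reach T(1)=2. So T(n) = 8·log_7(n) + 2 = O(log n).

Answer: O(log n)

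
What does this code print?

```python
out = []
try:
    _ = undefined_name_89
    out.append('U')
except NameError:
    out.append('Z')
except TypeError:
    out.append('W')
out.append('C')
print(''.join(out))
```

Execution trace: 'Z' (except NameError) → 'C' (after the try/except). Output: ZC

Answer: ZC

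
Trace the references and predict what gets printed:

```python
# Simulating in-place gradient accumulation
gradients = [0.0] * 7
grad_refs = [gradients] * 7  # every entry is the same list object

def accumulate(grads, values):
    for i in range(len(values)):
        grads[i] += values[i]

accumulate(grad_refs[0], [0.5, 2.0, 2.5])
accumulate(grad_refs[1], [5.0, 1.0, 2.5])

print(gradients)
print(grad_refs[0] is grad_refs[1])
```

Key concept: gradient accumulation aliasing.
Step by step:
`gradients = [0.0] * 7` → gradients = [0.0, 0.0, 0.0, 0.0, 0.0, 0.0, 0.0]
`grad_refs = [gradients] * 7` → grad_refs = [[0.0, 0.0, 0.0, 0.0, 0.0, 0.0, 0.0], [0.0, 0.0, 0.0, 0.0, 0.0, 0.0, 0.0], [0.0, 0.0, 0.0, 0.0, 0.0, 0.0, 0.0], [0.0, 0.0, 0.0, 0.0, 0.0, 0.0, 0.0], [0.0, 0.0, 0.0, 0.0, 0.0, 0.0, 0.0], [0.0, 0.0, 0.0, 0.0, 0.0, 0.0, 0.0], [0.0, 0.0, 0.0, 0.0, 0.0, 0.0, 0.0]]
`accumulate(grad_refs[0], [0.5, 2.0, 2.5])` → gradients = [0.5, 2.0, 2.5, 0.0, 0.0, 0.0, 0.0]; grad_refs = [[0.5, 2.0, 2.5, 0.0, 0.0, 0.0, 0.0], [0.5, 2.0, 2.5, 0.0, 0.0, 0.0, 0.0], [0.5, 2.0, 2.5, 0.0, 0.0, 0.0, 0.0], [0.5, 2.0, 2.5, 0.0, 0.0, 0.0, 0.0], [0.5, 2.0, 2.5, 0.0, 0.0, 0.0, 0.0], [0.5, 2.0, 2.5, 0.0, 0.0, 0.0, 0.0], [0.5, 2.0, 2.5, 0.0, 0.0, 0.0, 0.0]]
`accumulate(grad_refs[1], [5.0, 1.0, 2.5])` → gradients = [5.5, 3.0, 5.0, 0.0, 0.0, 0.0, 0.0]; grad_refs = [[5.5, 3.0, 5.0, 0.0, 0.0, 0.0, 0.0], [5.5, 3.0, 5.0, 0.0, 0.0, 0.0, 0.0], [5.5, 3.0, 5.0, 0.0, 0.0, 0.0, 0.0], [5.5, 3.0, 5.0, 0.0, 0.0, 0.0, 0.0], [5.5, 3.0, 5.0, 0.0, 0.0, 0.0, 0.0], [5.5, 3.0, 5.0, 0.0, 0.0, 0.0, 0.0], [5.5, 3.0, 5.0, 0.0, 0.0, 0.0, 0.0]]
`print(gradients)` → prints [5.5, 3.0, 5.0, 0.0, 0.0, 0.0, 0.0]
`print(grad_refs[0] is grad_refs[1])` → prints True

Answer:
[5.5, 3.0, 5.0, 0.0, 0.0, 0.0, 0.0]
True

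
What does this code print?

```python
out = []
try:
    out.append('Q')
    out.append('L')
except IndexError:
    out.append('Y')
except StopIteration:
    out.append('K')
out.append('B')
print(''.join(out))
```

Execution trace: 'Q' (try body) → 'L' (try body, no exception) → 'B' (after the try/except). Output: QLB

Answer: QLB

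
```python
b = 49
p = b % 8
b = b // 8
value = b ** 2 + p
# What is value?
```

Trace:
`b = 49` → b = 49
`p = b % 8` → p = 1
`b = b // 8` → b = 6
`value = b ** 2 + p` → value = 37
So value = 37

Answer: 37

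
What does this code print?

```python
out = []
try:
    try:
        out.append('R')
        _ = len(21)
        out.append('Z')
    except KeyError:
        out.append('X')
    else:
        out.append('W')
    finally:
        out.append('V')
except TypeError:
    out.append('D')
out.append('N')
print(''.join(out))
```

Execution trace: 'R' (try body) → 'V' (finally) → 'D' (outer except TypeError) → 'N' (after the try/except). Output: RVDN

Answer: RVDN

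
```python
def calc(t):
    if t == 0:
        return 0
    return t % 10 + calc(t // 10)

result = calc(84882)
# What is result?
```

Sum of digits of 84882: 2 + 8 + 8 + 4 + 8 = 30

Answer: 30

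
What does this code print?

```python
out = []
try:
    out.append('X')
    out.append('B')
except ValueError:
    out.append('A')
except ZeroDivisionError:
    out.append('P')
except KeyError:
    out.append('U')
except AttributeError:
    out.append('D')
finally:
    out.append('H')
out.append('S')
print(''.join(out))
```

Execution trace: 'X' (try body) → 'B' (try body, no exception) → 'H' (finally) → 'S' (after the try/except). Output: XBHS

Answer: XBHS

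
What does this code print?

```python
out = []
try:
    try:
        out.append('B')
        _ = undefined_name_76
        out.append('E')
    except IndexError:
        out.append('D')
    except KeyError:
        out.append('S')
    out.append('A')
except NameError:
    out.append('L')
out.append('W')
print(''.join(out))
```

Execution trace: 'B' (inner try body) → 'L' (except NameError) → 'W' (after the try/except). Output: BLW

Answer: BLW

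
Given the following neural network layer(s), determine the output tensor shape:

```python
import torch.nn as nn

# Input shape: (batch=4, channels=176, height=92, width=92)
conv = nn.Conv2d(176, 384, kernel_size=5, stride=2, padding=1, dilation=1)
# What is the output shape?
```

Input: (4, 176, 92, 92) -> Output: (4, 384, 45, 45)

Answer: (4, 384, 45, 45)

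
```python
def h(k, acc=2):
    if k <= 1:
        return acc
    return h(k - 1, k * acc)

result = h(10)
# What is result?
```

Accumulator trace (n, acc): (10, 2) -> (9, 20) -> (8, 180) -> (7, 1440) -> (6, 10080) -> (5, 60480) -> (4, 302400) -> (3, 1209600) -> (2, 3628800) -> (1, 7257600) -> return 7257600

Answer: 7257600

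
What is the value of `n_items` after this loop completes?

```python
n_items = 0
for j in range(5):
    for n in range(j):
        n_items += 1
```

Triangle number: 0+1+2+...+4
`n_items` takes the values: 0 → 1 → 2 → 3 → 4 → 5 → 6 → 7 → 8 → 9 → 10

Answer: 10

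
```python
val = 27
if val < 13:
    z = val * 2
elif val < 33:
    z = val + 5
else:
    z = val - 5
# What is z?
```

Trace:
`val = 27` → val = 27
`if val < 13: ...` → val < 13 is False, val < 33 is True → z = 32
So z = 32

Answer: 32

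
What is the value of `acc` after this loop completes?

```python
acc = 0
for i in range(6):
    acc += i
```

Sum of 0 to 5 = 15
`acc` takes the values: 0 → 1 → 3 → 6 → 10 → 15

Answer: 15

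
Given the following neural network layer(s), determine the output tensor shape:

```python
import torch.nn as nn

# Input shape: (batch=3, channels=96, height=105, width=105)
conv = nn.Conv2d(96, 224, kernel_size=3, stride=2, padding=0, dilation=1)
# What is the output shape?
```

Input: (3, 96, 105, 105) -> Output: (3, 224, 52, 52)

Answer: (3, 224, 52, 52)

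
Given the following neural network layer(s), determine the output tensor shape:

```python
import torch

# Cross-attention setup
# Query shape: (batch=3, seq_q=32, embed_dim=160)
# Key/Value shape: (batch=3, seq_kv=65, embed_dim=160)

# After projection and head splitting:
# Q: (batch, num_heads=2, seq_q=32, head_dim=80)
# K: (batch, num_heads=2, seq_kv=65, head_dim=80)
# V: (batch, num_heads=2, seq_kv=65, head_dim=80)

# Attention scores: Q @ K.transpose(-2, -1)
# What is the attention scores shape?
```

Input: (3, 32, 160) -> Output: (3, 2, 32, 65)

Answer: (3, 2, 32, 65)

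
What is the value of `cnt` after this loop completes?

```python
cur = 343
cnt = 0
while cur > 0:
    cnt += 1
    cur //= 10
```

Count digits by repeated division by 10
`cnt` takes the values: 0 → 1 → 2 → 3

Answer: 3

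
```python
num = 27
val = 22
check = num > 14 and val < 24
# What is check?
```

Trace:
`num = 27` → num = 27
`val = 22` → val = 22
`check = num > 14 and val < 24` → check = True
So check = True

Answer: True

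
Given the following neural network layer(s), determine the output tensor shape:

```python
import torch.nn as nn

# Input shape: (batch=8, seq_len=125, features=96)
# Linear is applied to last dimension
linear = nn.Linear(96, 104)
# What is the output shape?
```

Input: (8, 125, 96) -> Output: (8, 125, 104)

Answer: (8, 125, 104)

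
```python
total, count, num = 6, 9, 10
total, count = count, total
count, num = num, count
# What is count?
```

Trace:
`total, count, num = 6, 9, 10` → total = 6; count = 9; num = 10
`total, count = count, total` → total = 9; count = 6
`count, num = num, count` → count = 10; num = 6
So count = 10

Answer: 10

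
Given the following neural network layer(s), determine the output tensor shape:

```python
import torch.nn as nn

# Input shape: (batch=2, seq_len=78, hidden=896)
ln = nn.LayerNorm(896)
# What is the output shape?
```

Input: (2, 78, 896) -> Output: (2, 78, 896)

Answer: (2, 78, 896)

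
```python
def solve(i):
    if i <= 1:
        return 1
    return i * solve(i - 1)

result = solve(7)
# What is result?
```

solve(7) = 7 * 6 * 5 * 4 * 3 * 2 * 1 = 5040

Answer: 5040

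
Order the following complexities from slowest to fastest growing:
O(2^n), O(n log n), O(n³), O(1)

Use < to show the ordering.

Ordered by growth rate: O(1) < O(n log n) < O(n³) < O(2^n)

Answer: O(1) < O(n log n) < O(n³) < O(2^n)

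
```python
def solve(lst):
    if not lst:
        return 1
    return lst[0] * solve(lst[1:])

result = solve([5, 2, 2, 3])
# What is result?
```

Product over [5, 2, 2, 3] = 5 * 2 * 2 * 3 = 60

Answer: 60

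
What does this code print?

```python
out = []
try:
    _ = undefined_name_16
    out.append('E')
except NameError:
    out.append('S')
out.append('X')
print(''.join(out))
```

Execution trace: 'S' (except NameError) → 'X' (after the try/except). Output: SX

Answer: SX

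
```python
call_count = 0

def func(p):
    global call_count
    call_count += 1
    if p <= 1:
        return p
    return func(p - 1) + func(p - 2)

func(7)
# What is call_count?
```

Calls(p) = 1 + Calls(p-1) + Calls(p-2); Calls(0)=Calls(1)=1. For p=7 this gives 41.

Answer: 41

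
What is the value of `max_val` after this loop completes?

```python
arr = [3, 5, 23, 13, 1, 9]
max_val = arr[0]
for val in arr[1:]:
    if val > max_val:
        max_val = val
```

Maximum of [3, 5, 23, 13, 1, 9]
`max_val` takes the values: 3 → 5 → 23

Answer: 23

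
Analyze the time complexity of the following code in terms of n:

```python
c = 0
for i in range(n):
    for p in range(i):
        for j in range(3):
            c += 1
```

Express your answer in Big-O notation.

Each loop level contributes: n × n × 1. Multiplying the contributions gives O(n^2).

Answer: O(n^2)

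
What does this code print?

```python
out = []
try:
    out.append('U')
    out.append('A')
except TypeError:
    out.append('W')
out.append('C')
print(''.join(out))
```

Execution trace: 'U' (try body) → 'A' (try body, no exception) → 'C' (after the try/except). Output: UAC

Answer: UAC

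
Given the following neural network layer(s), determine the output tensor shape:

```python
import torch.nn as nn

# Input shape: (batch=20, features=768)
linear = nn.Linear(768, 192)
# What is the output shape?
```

Input: (20, 768) -> Output: (20, 192)

Answer: (20, 192)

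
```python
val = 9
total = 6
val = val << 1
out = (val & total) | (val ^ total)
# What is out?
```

Trace:
`val = 9` → val = 9
`total = 6` → total = 6
`val = val << 1` → val = 18
`out = (val & total) | (val ^ total)` → out = 22
So out = 22

Answer: 22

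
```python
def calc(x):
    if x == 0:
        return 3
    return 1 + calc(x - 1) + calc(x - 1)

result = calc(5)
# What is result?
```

calc(x) = 1 + 2·calc(x-1), calc(0)=3. Closed form: (3+1)·2^5 - 1 = 127.

Answer: 127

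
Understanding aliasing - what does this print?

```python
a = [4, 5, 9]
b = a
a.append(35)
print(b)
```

Key concept: basic list aliasing.
Step by step:
`a = [4, 5, 9]` → a = [4, 5, 9]
`b = a` → b = [4, 5, 9] (same object as a)
`a.append(35)` → a = [4, 5, 9, 35] (same object as b); b = [4, 5, 9, 35] (same object as a)
`print(b)` → prints [4, 5, 9, 35]

Answer: [4, 5, 9, 35]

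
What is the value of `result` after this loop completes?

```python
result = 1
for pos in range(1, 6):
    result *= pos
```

5! = 120
`result` takes the values: 1 → 2 → 6 → 24 → 120

Answer: 120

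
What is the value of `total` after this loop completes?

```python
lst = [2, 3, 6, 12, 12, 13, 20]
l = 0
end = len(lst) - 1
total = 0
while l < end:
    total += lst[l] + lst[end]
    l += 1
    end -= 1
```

Sum of pairs from ends
`total` takes the values: 0 → 22 → 38 → 56

Answer: 56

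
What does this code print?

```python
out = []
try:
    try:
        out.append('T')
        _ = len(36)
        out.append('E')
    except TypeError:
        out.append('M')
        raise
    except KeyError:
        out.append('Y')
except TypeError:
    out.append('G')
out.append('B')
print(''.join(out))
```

Execution trace: 'T' (inner try body) → 'M' (inner except TypeError) → 'G' (outer except TypeError) → 'B' (after the try/except). Output: TMGB

Answer: TMGB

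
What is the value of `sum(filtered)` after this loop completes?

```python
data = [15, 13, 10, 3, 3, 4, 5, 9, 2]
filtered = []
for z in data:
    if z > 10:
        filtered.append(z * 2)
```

Sum of doubled values > 10
`filtered` takes the values: [] → [30] → [30, 26]
So `sum(filtered)` = 56

Answer: 56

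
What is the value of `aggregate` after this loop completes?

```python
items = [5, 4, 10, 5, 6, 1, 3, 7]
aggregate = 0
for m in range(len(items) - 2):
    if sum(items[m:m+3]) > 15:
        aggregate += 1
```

Count windows with sum > 15
`aggregate` takes the values: 0 → 1 → 2 → 3

Answer: 3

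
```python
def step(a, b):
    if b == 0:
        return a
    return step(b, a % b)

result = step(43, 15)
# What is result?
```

step(43, 15) -> step(15, 13) -> step(13, 2) -> step(2, 1) -> step(1, 0) -> 1

Answer: 1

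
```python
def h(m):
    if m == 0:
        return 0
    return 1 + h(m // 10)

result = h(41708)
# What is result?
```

Count of digits of 41708: 5

Answer: 5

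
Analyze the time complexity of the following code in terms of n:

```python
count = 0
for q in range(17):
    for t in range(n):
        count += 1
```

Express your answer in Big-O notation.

Each loop level contributes: 1 × n. Multiplying the contributions gives O(n).

Answer: O(n)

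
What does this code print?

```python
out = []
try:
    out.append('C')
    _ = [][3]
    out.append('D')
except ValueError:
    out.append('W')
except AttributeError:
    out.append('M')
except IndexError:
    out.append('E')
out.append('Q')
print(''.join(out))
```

Execution trace: 'C' (try body) → 'E' (except IndexError) → 'Q' (after the try/except). Output: CEQ

Answer: CEQ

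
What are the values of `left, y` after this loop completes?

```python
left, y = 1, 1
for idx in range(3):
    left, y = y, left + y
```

Fibonacci: after 3 iterations
`left, y` takes the values: (1, 1) → (1, 2) → (2, 3) → (3, 5)

Answer: 3, 5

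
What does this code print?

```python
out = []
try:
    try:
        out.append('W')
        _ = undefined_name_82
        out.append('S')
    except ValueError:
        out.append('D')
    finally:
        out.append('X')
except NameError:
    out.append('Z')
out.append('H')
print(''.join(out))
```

Execution trace: 'W' (try body) → 'X' (finally) → 'Z' (outer except NameError) → 'H' (after the try/except). Output: WXZH

Answer: WXZH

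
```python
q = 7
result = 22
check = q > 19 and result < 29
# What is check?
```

Trace:
`q = 7` → q = 7
`result = 22` → result = 22
`check = q > 19 and result < 29` → check = False
So check = False

Answer: False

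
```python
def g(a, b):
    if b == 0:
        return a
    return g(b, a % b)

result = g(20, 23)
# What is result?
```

g(20, 23) -> g(23, 20) -> g(20, 3) -> g(3, 2) -> g(2, 1) -> g(1, 0) -> 1

Answer: 1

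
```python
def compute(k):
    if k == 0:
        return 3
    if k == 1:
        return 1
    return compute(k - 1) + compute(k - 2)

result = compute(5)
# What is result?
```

Build up from base cases: compute(0)=3, compute(1)=1, compute(2)=4, compute(3)=5, compute(4)=9, compute(5)=14

Answer: 14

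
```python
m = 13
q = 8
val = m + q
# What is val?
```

Trace:
`m = 13` → m = 13
`q = 8` → q = 8
`val = m + q` → val = 21
So val = 21

Answer: 21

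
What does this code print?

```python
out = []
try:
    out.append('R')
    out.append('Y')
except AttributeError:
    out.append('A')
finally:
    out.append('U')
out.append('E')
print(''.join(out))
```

Execution trace: 'R' (try body) → 'Y' (try body, no exception) → 'U' (finally) → 'E' (after the try/except). Output: RYUE

Answer: RYUE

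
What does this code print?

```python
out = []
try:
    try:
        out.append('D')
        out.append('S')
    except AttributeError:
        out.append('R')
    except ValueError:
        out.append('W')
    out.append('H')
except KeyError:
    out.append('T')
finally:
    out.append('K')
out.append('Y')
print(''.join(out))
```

Execution trace: 'D' (inner try body) → 'S' (inner try body, no exception) → 'H' (try body, no exception) → 'K' (finally) → 'Y' (after the try/except). Output: DSHKY

Answer: DSHKY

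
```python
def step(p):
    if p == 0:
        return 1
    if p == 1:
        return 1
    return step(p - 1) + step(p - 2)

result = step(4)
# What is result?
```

Build up from base cases: step(0)=1, step(1)=1, step(2)=2, step(3)=3, step(4)=5

Answer: 5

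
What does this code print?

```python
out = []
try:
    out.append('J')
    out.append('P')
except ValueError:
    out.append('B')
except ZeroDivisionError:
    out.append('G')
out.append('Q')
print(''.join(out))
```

Execution trace: 'J' (try body) → 'P' (try body, no exception) → 'Q' (after the try/except). Output: JPQ

Answer: JPQ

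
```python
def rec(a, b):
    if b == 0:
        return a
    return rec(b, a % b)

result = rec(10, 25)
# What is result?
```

rec(10, 25) -> rec(25, 10) -> rec(10, 5) -> rec(5, 0) -> 5

Answer: 5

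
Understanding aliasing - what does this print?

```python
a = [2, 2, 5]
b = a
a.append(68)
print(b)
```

Key concept: basic list aliasing.
Step by step:
`a = [2, 2, 5]` → a = [2, 2, 5]
`b = a` → b = [2, 2, 5] (same object as a)
`a.append(68)` → a = [2, 2, 5, 68] (same object as b); b = [2, 2, 5, 68] (same object as a)
`print(b)` → prints [2, 2, 5, 68]

Answer: [2, 2, 5, 68]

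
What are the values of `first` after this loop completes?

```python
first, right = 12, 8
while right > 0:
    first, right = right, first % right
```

GCD of 12 and 8
`first` takes the values: 12 → 8 → 4

Answer: 4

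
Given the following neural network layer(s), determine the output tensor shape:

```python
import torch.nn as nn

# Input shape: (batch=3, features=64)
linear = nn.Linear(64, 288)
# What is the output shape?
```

Input: (3, 64) -> Output: (3, 288)

Answer: (3, 288)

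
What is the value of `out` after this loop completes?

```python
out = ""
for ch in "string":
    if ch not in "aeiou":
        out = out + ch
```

Remove vowels from 'string'
`out` takes the values: "" → "s" → "st" → "str" → "strn" → "strng"

Answer: "strng"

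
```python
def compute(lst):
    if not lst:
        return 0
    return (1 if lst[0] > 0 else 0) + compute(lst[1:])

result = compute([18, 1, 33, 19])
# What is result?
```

Count of positive elements in [18, 1, 33, 19] = 4

Answer: 4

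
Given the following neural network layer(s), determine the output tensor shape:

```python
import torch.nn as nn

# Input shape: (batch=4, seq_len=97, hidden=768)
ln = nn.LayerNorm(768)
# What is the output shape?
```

Input: (4, 97, 768) -> Output: (4, 97, 768)

Answer: (4, 97, 768)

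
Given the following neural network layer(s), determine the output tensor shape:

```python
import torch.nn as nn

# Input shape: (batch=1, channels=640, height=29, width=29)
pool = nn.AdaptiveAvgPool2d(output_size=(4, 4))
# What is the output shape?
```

Input: (1, 640, 29, 29) -> Output: (1, 640, 4, 4)

Answer: (1, 640, 4, 4)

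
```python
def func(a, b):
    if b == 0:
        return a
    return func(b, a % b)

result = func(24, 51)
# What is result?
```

func(24, 51) -> func(51, 24) -> func(24, 3) -> func(3, 0) -> 3

Answer: 3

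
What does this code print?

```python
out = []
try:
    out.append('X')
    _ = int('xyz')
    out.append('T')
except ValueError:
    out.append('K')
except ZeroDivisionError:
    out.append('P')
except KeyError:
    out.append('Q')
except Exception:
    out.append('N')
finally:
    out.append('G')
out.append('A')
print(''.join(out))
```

Execution trace: 'X' (try body) → 'K' (except ValueError) → 'G' (finally) → 'A' (after the try/except). Output: XKGA

Answer: XKGA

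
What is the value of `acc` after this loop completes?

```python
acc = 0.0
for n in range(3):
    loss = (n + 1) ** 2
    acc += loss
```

Sum of squared losses 1² + 2² + ... + 3²
`acc` takes the values: 0.0 → 1.0 → 5.0 → 14.0

Answer: 14.0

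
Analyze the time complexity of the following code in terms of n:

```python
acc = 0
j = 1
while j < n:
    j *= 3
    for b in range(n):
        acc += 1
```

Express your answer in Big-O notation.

Each loop level contributes: log n × n. Multiplying the contributions gives O(n log n).

Answer: O(n log n)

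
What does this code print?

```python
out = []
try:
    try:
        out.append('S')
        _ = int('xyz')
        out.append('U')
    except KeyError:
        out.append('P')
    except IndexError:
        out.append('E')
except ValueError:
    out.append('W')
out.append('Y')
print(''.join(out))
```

Execution trace: 'S' (inner try body) → 'W' (outer except ValueError) → 'Y' (after the try/except). Output: SWY

Answer: SWY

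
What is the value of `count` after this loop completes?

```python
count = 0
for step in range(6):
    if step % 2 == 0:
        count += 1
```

Count numbers divisible by 2 in range(6)
`count` takes the values: 0 → 1 → 2 → 3

Answer: 3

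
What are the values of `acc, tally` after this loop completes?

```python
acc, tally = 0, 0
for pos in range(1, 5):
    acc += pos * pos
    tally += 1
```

Sum of squares and count
`acc, tally` takes the values: (0, 0) → (1, 0) → (1, 1) → (5, 1) → (5, 2) → (14, 2) → (14, 3) → (30, 3) → (30, 4)

Answer: 30, 4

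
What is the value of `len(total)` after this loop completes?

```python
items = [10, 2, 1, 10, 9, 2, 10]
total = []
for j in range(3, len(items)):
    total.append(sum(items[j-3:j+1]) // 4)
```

Number of 4-element averages
`total` takes the values: [] → [5] → [5, 5] → [5, 5, 5] → [5, 5, 5, 7]
So `len(total)` = 4

Answer: 4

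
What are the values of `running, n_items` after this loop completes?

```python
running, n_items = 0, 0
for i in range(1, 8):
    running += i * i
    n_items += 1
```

Sum of squares and count
`running, n_items` takes the values: (0, 0) → (1, 0) → (1, 1) → (5, 1) → (5, 2) → (14, 2) → (14, 3) → (30, 3) → (30, 4) → (55, 4) → (55, 5) → (91, 5) → (91, 6) → (140, 6) → (140, 7)

Answer: 140, 7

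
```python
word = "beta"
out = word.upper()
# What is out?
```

Trace:
`word = "beta"` → word = 'beta'
`out = word.upper()` → out = 'BETA'
So out = 'BETA'

Answer: 'BETA'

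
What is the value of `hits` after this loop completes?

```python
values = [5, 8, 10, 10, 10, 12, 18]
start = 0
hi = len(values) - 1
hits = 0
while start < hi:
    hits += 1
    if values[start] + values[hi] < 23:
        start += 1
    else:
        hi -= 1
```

Steps to find pair summing to 23
`hits` takes the values: 0 → 1 → 2 → 3 → 4 → 5 → 6

Answer: 6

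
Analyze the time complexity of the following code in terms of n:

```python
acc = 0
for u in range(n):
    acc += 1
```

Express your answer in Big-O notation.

Each loop level contributes: n. Multiplying the contributions gives O(n).

Answer: O(n)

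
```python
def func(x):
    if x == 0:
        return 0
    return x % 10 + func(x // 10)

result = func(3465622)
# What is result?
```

Sum of digits of 3465622: 2 + 2 + 6 + 5 + 6 + 4 + 3 = 28

Answer: 28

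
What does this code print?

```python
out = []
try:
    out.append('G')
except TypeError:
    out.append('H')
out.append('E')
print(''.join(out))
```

Execution trace: 'G' (try body, no exception) → 'E' (after the try/except). Output: GE

Answer: GE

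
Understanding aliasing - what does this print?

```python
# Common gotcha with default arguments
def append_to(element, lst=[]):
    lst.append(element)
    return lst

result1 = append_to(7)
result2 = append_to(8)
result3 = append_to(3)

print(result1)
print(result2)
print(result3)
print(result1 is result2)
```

Key concept: mutable default argument gotcha.
Step by step:
`result1 = append_to(7)` → result1 = [7]
`result2 = append_to(8)` → result1 = [7, 8] (same object as result2); result2 = [7, 8] (same object as result1)
`result3 = append_to(3)` → result1 = [7, 8, 3] (same object as result2, result3); result2 = [7, 8, 3] (same object as result1, result3); result3 = [7, 8, 3] (same object as result1, result2)
`print(result1)` → prints [7, 8, 3]
`print(result2)` → prints [7, 8, 3]
`print(result3)` → prints [7, 8, 3]
`print(result1 is result2)` → prints True

Answer:
[7, 8, 3]
[7, 8, 3]
[7, 8, 3]
True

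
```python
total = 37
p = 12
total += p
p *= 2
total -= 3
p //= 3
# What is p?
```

Trace:
`total = 37` → total = 37
`p = 12` → p = 12
`total += p` → total = 49
`p *= 2` → p = 24
`total -= 3` → total = 46
`p //= 3` → p = 8
So p = 8

Answer: 8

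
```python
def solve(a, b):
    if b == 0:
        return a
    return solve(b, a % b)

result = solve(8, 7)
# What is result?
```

solve(8, 7) -> solve(7, 1) -> solve(1, 0) -> 1

Answer: 1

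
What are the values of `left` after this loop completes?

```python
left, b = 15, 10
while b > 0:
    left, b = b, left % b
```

GCD of 15 and 10
`left` takes the values: 15 → 10 → 5

Answer: 5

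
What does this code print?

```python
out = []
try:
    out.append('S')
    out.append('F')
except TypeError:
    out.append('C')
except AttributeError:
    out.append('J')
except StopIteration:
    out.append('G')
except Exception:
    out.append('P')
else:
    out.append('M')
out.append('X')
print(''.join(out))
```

Execution trace: 'S' (try body) → 'F' (try body, no exception) → 'M' (else) → 'X' (after the try/except). Output: SFMX

Answer: SFMX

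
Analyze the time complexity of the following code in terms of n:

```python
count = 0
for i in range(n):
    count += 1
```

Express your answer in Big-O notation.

Each loop level contributes: n. Multiplying the contributions gives O(n).

Answer: O(n)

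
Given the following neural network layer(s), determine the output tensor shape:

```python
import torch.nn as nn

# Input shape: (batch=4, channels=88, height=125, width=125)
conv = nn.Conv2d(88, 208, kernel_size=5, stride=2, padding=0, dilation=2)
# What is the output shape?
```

Input: (4, 88, 125, 125) -> Output: (4, 208, 59, 59)

Answer: (4, 208, 59, 59)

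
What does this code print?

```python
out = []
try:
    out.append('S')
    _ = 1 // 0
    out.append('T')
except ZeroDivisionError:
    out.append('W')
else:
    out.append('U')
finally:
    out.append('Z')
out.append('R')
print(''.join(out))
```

Execution trace: 'S' (try body) → 'W' (except ZeroDivisionError) → 'Z' (finally) → 'R' (after the try/except). Output: SWZR

Answer: SWZR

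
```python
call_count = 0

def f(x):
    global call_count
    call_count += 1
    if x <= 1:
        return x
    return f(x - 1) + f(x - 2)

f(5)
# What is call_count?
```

Calls(x) = 1 + Calls(x-1) + Calls(x-2); Calls(0)=Calls(1)=1. For x=5 this gives 15.

Answer: 15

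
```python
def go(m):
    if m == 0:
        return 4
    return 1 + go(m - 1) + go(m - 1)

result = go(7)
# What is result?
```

go(m) = 1 + 2·go(m-1), go(0)=4. Closed form: (4+1)·2^7 - 1 = 639.

Answer: 639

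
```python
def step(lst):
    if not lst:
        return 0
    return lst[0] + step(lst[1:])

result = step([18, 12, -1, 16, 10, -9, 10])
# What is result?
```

18 + 12 + (-1) + 16 + 10 + (-9) + 10 + 0 = 56

Answer: 56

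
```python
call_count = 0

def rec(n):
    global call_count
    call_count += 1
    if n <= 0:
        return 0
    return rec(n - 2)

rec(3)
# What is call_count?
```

Linear recursion stepping by 2: 3 calls from n=3 down to ≤0.

Answer: 3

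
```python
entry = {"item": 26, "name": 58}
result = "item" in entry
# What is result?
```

Trace:
`entry = {"item": 26, "name": 58}` → entry = {'item': 26, 'name': 58}
`result = "item" in entry` → result = True
So result = True

Answer: True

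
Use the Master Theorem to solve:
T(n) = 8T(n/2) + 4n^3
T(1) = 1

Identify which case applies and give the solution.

a=8, b=2, f(n)=4n^3. log_2(8) = 3. Since c=3 = 3, Case 2 applies: T(n) = Θ(n^log_b(a) · log n) = O(n^3 log n).

Answer: O(n^3 log n) - Case 2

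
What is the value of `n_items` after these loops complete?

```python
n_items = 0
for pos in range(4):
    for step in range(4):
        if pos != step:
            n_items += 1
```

4² - 4 (exclude diagonal)
`n_items` takes the values: 0 → 1 → 2 → 3 → 4 → 5 → 6 → 7 → 8 → 9 → 10 → 11 → 12

Answer: 12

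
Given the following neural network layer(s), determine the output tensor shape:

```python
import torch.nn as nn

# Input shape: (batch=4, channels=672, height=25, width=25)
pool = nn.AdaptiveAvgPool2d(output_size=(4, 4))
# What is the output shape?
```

Input: (4, 672, 25, 25) -> Output: (4, 672, 4, 4)

Answer: (4, 672, 4, 4)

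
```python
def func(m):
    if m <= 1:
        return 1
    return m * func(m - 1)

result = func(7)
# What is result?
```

func(7) = 7 * 6 * 5 * 4 * 3 * 2 * 1 = 5040

Answer: 5040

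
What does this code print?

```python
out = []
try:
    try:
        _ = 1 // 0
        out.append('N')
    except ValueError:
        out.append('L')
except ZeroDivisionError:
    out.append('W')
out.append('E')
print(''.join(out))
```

Execution trace: 'W' (outer except ZeroDivisionError) → 'E' (after the try/except). Output: WE

Answer: WE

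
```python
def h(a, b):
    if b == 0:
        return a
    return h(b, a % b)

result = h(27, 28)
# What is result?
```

h(27, 28) -> h(28, 27) -> h(27, 1) -> h(1, 0) -> 1

Answer: 1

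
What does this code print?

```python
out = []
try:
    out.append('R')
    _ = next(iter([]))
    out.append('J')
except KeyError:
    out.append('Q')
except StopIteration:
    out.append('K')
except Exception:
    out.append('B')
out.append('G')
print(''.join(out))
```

Execution trace: 'R' (try body) → 'K' (except StopIteration) → 'G' (after the try/except). Output: RKG

Answer: RKG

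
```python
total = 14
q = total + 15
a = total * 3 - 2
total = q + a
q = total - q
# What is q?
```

Trace:
`total = 14` → total = 14
`q = total + 15` → q = 29
`a = total * 3 - 2` → a = 40
`total = q + a` → total = 69
`q = total - q` → q = 40
So q = 40

Answer: 40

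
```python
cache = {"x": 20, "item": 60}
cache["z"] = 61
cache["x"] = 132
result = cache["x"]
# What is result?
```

Trace:
`cache = {"x": 20, "item": 60}` → cache = {'x': 20, 'item': 60}
`cache["z"] = 61` → cache = {'x': 20, 'item': 60, 'z': 61}
`cache["x"] = 132` → cache = {'x': 132, 'item': 60, 'z': 61}
`result = cache["x"]` → result = 132
So result = 132

Answer: 132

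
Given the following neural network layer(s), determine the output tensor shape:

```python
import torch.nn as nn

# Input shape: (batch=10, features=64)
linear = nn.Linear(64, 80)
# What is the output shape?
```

Input: (10, 64) -> Output: (10, 80)

Answer: (10, 80)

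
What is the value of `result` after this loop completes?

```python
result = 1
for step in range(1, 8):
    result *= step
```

7! = 5040
`result` takes the values: 1 → 2 → 6 → 24 → 120 → 720 → 5040

Answer: 5040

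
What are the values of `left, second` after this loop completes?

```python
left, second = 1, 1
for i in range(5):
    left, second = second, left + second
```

Fibonacci: after 5 iterations
`left, second` takes the values: (1, 1) → (1, 2) → (2, 3) → (3, 5) → (5, 8) → (8, 13)

Answer: 8, 13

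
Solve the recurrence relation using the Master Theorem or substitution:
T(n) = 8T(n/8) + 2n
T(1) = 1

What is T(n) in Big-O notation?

By Master Theorem: a=8, b=8, f(n)=2n. Since log_8(8) = 1 and f(n) = Θ(n^1), Case 2 applies. T(n) = O(n log n).

Answer: O(n log n)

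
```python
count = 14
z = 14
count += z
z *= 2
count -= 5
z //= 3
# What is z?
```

Trace:
`count = 14` → count = 14
`z = 14` → z = 14
`count += z` → count = 28
`z *= 2` → z = 28
`count -= 5` → count = 23
`z //= 3` → z = 9
So z = 9

Answer: 9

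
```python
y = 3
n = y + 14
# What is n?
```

Trace:
`y = 3` → y = 3
`n = y + 14` → n = 17
So n = 17

Answer: 17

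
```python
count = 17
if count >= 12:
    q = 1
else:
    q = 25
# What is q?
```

Trace:
`count = 17` → count = 17
`if count >= 12: ...` → count >= 12 is True → q = 1
So q = 1

Answer: 1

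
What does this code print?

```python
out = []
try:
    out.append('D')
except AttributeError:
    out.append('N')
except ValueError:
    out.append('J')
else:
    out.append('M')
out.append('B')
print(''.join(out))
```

Execution trace: 'D' (try body, no exception) → 'M' (else) → 'B' (after the try/except). Output: DMB

Answer: DMB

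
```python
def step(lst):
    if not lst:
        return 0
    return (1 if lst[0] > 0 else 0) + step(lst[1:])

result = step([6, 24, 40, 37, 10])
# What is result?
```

Count of positive elements in [6, 24, 40, 37, 10] = 5

Answer: 5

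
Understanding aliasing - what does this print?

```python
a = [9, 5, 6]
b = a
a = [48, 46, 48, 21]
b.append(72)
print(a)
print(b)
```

Key concept: rebinding vs mutation: a is rebound to a new list, b still points at the original.
Step by step:
`a = [9, 5, 6]` → a = [9, 5, 6]
`b = a` → b = [9, 5, 6] (same object as a)
`a = [48, 46, 48, 21]` → a = [48, 46, 48, 21]
`b.append(72)` → b = [9, 5, 6, 72]
`print(a)` → prints [48, 46, 48, 21]
`print(b)` → prints [9, 5, 6, 72]

Answer:
[48, 46, 48, 21]
[9, 5, 6, 72]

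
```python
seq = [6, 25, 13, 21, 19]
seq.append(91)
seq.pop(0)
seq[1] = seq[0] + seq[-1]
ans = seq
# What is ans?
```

Trace:
`seq = [6, 25, 13, 21, 19]` → seq = [6, 25, 13, 21, 19]
`seq.append(91)` → seq = [6, 25, 13, 21, 19, 91]
`seq.pop(0)` → seq = [25, 13, 21, 19, 91]
`seq[1] = seq[0] + seq[-1]` → seq = [25, 116, 21, 19, 91]
`ans = seq` → ans = [25, 116, 21, 19, 91]
So ans = [25, 116, 21, 19, 91]

Answer: [25, 116, 21, 19, 91]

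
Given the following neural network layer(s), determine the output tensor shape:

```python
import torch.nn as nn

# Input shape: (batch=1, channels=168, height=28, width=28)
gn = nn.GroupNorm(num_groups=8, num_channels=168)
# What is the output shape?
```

Input: (1, 168, 28, 28) -> Output: (1, 168, 28, 28)

Answer: (1, 168, 28, 28)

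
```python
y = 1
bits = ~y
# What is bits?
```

Trace:
`y = 1` → y = 1
`bits = ~y` → bits = -2
So bits = -2

Answer: -2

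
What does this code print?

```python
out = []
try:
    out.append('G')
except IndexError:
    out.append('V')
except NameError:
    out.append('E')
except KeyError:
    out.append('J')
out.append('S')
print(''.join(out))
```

Execution trace: 'G' (try body, no exception) → 'S' (after the try/except). Output: GS

Answer: GS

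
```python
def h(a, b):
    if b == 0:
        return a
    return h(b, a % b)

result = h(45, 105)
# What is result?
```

h(45, 105) -> h(105, 45) -> h(45, 15) -> h(15, 0) -> 15

Answer: 15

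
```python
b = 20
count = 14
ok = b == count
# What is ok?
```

Trace:
`b = 20` → b = 20
`count = 14` → count = 14
`ok = b == count` → ok = False
So ok = False

Answer: False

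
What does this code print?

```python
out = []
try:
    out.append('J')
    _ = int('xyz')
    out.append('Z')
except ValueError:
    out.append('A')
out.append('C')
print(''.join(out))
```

Execution trace: 'J' (try body) → 'A' (except ValueError) → 'C' (after the try/except). Output: JAC

Answer: JAC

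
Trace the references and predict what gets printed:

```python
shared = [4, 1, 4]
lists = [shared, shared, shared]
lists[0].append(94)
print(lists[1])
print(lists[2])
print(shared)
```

Key concept: list of same reference.
Step by step:
`shared = [4, 1, 4]` → shared = [4, 1, 4]
`lists = [shared, shared, shared]` → lists = [[4, 1, 4], [4, 1, 4], [4, 1, 4]]
`lists[0].append(94)` → shared = [4, 1, 4, 94]; lists = [[4, 1, 4, 94], [4, 1, 4, 94], [4, 1, 4, 94]]
`print(lists[1])` → prints [4, 1, 4, 94]
`print(lists[2])` → prints [4, 1, 4, 94]
`print(shared)` → prints [4, 1, 4, 94]

Answer:
[4, 1, 4, 94]
[4, 1, 4, 94]
[4, 1, 4, 94]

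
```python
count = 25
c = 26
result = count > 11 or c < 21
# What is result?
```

Trace:
`count = 25` → count = 25
`c = 26` → c = 26
`result = count > 11 or c < 21` → result = True
So result = True

Answer: True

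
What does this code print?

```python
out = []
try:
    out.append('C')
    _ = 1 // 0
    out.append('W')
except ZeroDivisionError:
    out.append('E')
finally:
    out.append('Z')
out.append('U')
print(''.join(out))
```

Execution trace: 'C' (try body) → 'E' (except ZeroDivisionError) → 'Z' (finally) → 'U' (after the try/except). Output: CEZU

Answer: CEZU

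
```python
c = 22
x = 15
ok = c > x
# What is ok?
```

Trace:
`c = 22` → c = 22
`x = 15` → x = 15
`ok = c > x` → ok = True
So ok = True

Answer: True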